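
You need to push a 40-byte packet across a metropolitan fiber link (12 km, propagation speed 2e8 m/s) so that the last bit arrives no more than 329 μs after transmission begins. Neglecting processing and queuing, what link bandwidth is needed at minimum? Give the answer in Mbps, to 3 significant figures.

L = 320 bits.
Propagation delay = 12000 / 200000000 = 60 μs.
Transmission budget = 329 − 60 = 269 μs.
R ≥ L / t_tx = 320 bits / 0.000269 s = 1.19 Mbps.

1.19 Mbps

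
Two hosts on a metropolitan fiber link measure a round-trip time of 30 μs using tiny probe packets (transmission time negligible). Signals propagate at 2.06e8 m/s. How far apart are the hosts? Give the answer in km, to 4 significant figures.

3.090 km

One-way propagation = RTT/2 = 15 μs.
d = s × t = 206000000 × 1.5e-05 = 3.090 km.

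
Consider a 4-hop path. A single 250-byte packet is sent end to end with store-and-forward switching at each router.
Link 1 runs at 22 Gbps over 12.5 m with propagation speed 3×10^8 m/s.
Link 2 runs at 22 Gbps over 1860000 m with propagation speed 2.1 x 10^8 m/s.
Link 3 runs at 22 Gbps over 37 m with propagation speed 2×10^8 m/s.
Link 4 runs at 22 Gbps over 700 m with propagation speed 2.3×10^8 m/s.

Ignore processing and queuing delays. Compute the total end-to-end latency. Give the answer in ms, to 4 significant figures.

8.861 ms

L = 250 × 8 = 2000 bits.
Transmission delay per hop = L/R = 2000/22000000000 = 9.09091e-05 ms; 4 hops → 0.000363636 ms.
Propagation delays (d/s per hop): 4.16667e-05, 8.85714, 0.000185, 0.00304348 ms; sum = 8.86041 ms.
End-to-end = 8.861 ms.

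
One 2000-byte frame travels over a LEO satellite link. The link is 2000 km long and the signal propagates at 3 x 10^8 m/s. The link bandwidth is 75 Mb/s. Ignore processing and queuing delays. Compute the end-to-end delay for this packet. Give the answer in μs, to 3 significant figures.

L = 2000 × 8 = 16000 bits.
Transmission delay = L/R = 16000 / 75000000 = 213.333 μs.
Propagation delay = d/s = 2000000 m / 300000000 m/s = 6666.67 μs.
Total = 6880 μs.

6880 μs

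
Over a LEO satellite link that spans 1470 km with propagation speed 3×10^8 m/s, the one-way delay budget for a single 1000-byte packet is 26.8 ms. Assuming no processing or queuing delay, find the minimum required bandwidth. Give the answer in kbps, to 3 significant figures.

365 kbps

L = 8000 bits.
Propagation delay = 1470000 / 300000000 = 4.9 ms.
Transmission budget = 26.8 − 4.9 = 21.9 ms.
R ≥ L / t_tx = 8000 bits / 0.0219 s = 365 kbps.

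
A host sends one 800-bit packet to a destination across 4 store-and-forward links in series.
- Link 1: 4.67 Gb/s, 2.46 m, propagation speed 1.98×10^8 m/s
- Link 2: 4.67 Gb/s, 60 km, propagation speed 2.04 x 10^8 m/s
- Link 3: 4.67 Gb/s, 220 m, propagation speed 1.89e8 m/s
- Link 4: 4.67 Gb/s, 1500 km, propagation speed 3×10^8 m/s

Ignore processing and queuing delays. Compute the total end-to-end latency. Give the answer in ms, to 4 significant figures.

5.296 ms

Transmission delay per hop = L/R = 800/4670000000 = 0.000171306 ms; 4 hops → 0.000685225 ms.
Propagation delays (d/s per hop): 1.24242e-05, 0.294118, 0.00116402, 5 ms; sum = 5.29529 ms.
End-to-end = 5.296 ms.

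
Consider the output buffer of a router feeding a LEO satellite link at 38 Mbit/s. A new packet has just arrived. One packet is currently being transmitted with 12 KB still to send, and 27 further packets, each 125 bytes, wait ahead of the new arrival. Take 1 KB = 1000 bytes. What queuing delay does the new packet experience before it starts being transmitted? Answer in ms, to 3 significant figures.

Each queued packet: L/R = 1000/38000000 = 0.0263158 ms.
27 queued → 0.710526 ms.
Plus remaining 96000 bits of current packet: 2.52632 ms.
Queuing delay = 3.24 ms.

3.24 ms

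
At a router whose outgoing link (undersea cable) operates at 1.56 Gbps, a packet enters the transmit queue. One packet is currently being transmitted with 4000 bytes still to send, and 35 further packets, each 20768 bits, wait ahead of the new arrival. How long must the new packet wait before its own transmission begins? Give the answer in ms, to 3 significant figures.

Each queued packet: L/R = 20768/1560000000 = 0.0133128 ms.
35 queued → 0.465949 ms.
Plus remaining 32000 bits of current packet: 0.0205128 ms.
Queuing delay = 0.486 ms.

0.486 ms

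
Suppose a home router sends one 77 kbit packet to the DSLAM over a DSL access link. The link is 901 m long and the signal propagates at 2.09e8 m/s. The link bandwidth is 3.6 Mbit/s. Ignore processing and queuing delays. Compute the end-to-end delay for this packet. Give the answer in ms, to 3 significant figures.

L = 77000 bits.
Transmission delay = L/R = 77000 / 3600000 = 21.3889 ms.
Propagation delay = d/s = 901 m / 209000000 m/s = 0.004311 ms.
Total = 21.4 ms.

21.4 ms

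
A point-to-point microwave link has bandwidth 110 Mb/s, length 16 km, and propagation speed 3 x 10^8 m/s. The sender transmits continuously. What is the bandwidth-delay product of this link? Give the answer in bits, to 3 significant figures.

5870 bits

Propagation delay = 16000 / 300000000 = 5.33333e-05 s.
BDP = R × t_prop = 110000000 × 5.33333e-05 = 5866.67 bits.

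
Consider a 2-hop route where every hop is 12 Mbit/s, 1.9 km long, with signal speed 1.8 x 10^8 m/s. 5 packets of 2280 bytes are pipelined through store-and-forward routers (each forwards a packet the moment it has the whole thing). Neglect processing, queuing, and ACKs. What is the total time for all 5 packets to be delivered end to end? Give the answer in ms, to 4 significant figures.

9.141 ms

Per-hop transmission t_tx = L/R = 18240/12000000 = 1.52 ms.
Per-hop propagation t_prop = 1900/180000000 = 0.0105556 ms.
Pipeline fill: first packet needs 2·t_tx to clear all hops; remaining 4 packets each add one t_tx.
Total = (2+5-1)·t_tx + 2·t_prop = 6·1.52 + 2·0.0105556 = 9.141 ms.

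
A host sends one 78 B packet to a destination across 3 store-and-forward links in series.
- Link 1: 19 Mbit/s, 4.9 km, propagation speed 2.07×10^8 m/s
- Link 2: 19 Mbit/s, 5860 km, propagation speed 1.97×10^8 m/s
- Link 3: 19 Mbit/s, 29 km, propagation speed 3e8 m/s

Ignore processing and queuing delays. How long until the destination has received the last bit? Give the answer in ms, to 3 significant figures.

L = 78 × 8 = 624 bits.
Transmission delay per hop = L/R = 624/19000000 = 0.0328421 ms; 3 hops → 0.0985263 ms.
Propagation delays (d/s per hop): 0.0236715, 29.7462, 0.0966667 ms; sum = 29.8665 ms.
End-to-end = 30.0 ms.

30.0 ms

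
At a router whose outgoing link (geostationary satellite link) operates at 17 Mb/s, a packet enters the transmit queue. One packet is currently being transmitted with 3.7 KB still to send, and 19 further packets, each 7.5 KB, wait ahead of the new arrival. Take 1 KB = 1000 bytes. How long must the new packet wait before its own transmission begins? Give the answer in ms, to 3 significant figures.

Each queued packet: L/R = 60000/17000000 = 3.52941 ms.
19 queued → 67.0588 ms.
Plus remaining 29600 bits of current packet: 1.74118 ms.
Queuing delay = 68.8 ms.

68.8 ms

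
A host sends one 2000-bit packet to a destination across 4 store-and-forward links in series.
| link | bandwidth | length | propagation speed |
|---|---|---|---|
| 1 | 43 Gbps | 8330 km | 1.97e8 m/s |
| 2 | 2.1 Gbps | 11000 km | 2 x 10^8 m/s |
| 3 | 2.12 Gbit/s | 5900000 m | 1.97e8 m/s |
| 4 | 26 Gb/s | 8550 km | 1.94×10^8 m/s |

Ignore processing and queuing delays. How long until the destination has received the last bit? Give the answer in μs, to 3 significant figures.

171000 μs

Transmission delays (L/R per hop): 0.0465116, 0.952381, 0.943396, 0.0769231 μs; sum = 2.01921 μs.
Propagation delays (d/s per hop): 42284.3, 55000, 29949.2, 44072.2 μs; sum = 171306 μs.
End-to-end = 171000 μs.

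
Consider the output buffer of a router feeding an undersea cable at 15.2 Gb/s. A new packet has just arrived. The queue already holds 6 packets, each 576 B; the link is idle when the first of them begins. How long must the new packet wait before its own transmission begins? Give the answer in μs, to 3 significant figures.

Each queued packet: L/R = 4608/15200000000 = 0.303158 μs.
6 queued → 1.81895 μs.
Queuing delay = 1.82 μs.

1.82 μs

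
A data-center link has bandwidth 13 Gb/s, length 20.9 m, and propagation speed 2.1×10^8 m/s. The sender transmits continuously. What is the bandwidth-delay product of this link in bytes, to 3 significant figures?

162 bytes

Propagation delay = 20.9 / 210000000 = 9.95238e-08 s.
BDP = R × t_prop = 13000000000 × 9.95238e-08 = 1293.81 bits.
In bytes: 1293.81/8 = 162 bytes.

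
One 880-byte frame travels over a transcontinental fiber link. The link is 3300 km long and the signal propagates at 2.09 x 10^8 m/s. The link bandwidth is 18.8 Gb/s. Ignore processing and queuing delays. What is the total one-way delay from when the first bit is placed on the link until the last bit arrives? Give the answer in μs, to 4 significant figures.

15790 μs

L = 880 × 8 = 7040 bits.
Transmission delay = L/R = 7040 / 18800000000 = 0.374468 μs.
Propagation delay = d/s = 3300000 m / 209000000 m/s = 15789.5 μs.
Total = 15790 μs.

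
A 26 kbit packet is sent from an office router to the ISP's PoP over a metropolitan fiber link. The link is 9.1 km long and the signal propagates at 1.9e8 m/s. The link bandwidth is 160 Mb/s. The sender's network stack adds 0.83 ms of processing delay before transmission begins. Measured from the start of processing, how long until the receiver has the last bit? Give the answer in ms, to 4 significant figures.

1.040 ms

L = 26000 bits.
Transmission delay = L/R = 26000 / 160000000 = 0.1625 ms.
Propagation delay = d/s = 9100 m / 190000000 m/s = 0.0478947 ms.
Plus processing delay 0.83 ms = 0.83 ms.
Total = 1.040 ms.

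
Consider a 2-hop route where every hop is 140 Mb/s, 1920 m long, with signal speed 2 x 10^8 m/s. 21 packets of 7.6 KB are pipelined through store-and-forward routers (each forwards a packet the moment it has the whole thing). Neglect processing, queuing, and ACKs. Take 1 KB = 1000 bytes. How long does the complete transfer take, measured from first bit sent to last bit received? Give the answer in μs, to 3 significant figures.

Per-hop transmission t_tx = L/R = 60800/140000000 = 434.286 μs.
Per-hop propagation t_prop = 1920/200000000 = 9.6 μs.
Pipeline fill: first packet needs 2·t_tx to clear all hops; remaining 20 packets each add one t_tx.
Total = (2+21-1)·t_tx + 2·t_prop = 22·434.286 + 2·9.6 = 9570 μs.

9570 μs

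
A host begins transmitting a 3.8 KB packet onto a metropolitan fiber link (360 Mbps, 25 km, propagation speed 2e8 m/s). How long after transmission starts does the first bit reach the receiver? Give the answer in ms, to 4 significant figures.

First bit experiences only propagation delay: d/s = 25000/200000000 = 0.1250 ms.

0.1250 ms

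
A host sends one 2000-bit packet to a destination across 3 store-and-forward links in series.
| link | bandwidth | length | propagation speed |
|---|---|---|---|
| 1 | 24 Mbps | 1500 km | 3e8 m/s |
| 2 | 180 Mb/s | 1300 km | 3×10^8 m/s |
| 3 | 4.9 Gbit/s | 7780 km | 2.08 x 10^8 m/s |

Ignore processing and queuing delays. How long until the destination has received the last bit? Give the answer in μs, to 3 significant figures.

Transmission delays (L/R per hop): 83.3333, 11.1111, 0.408163 μs; sum = 94.8526 μs.
Propagation delays (d/s per hop): 5000, 4333.33, 37403.8 μs; sum = 46737.2 μs.
End-to-end = 46800 μs.

46800 μs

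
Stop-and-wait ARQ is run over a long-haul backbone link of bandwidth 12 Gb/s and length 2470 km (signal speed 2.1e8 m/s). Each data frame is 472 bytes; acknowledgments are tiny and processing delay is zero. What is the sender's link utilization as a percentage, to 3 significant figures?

0.00134 %

t_tx = L/R = 3776/12000000000 = 3.14667e-07 s.
t_prop = 2470000/210000000 = 0.0117619 s; RTT = 0.0235238 s.
Cycle = t_tx + RTT = 0.0235241 s.
Utilization = t_tx / cycle = 3.14667e-07/0.0235241 = 0.00134 %.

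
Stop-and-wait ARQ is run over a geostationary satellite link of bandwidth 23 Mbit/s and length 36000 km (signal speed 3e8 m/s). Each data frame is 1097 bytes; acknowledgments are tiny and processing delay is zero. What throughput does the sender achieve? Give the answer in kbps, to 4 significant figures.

t_tx = L/R = 8776/23000000 = 0.000381565 s.
t_prop = 36000000/300000000 = 0.12 s; RTT = 0.24 s.
Cycle = t_tx + RTT = 0.240382 s.
Throughput = L / cycle = 8776 / 0.240382 = 36.51 kbps.

36.51 kbps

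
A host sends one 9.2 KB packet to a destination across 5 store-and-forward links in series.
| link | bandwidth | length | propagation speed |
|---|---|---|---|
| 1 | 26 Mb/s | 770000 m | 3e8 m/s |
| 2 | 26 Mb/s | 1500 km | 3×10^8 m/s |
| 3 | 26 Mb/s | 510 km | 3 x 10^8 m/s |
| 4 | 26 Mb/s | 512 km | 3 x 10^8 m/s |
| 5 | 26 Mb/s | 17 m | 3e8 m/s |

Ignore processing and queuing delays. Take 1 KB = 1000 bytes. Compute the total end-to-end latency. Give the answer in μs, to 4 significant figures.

L = 73600 bits.
Transmission delay per hop = L/R = 73600/26000000 = 2830.77 μs; 5 hops → 14153.8 μs.
Propagation delays (d/s per hop): 2566.67, 5000, 1700, 1706.67, 0.0566667 μs; sum = 10973.4 μs.
End-to-end = 25130 μs.

25130 μs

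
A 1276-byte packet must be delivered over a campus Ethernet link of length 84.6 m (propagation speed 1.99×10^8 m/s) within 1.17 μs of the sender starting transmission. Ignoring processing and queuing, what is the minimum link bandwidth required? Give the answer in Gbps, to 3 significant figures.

13.7 Gbps

L = 10208 bits.
Propagation delay = 84.6 / 199000000 = 0.425126 μs.
Transmission budget = 1.17 − 0.425126 = 0.744874 μs.
R ≥ L / t_tx = 10208 bits / 7.44874e-07 s = 13.7 Gbps.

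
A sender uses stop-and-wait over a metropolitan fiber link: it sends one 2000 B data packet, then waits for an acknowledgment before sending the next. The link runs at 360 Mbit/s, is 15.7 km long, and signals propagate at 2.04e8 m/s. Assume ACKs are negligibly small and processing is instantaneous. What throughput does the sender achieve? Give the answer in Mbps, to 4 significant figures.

t_tx = L/R = 16000/360000000 = 4.44444e-05 s.
t_prop = 15700/204000000 = 7.69608e-05 s; RTT = 0.000153922 s.
Cycle = t_tx + RTT = 0.000198366 s.
Throughput = L / cycle = 16000 / 0.000198366 = 80.66 Mbps.

80.66 Mbps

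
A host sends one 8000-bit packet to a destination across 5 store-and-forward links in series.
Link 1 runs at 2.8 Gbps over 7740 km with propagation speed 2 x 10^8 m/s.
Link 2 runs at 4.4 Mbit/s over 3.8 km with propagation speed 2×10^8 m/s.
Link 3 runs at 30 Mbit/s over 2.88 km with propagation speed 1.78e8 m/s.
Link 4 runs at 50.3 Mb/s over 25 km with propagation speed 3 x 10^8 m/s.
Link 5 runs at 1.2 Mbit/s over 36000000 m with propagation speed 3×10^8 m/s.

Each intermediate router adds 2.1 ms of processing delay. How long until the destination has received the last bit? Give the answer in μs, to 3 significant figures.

176000 μs

Transmission delays (L/R per hop): 2.85714, 1818.18, 266.667, 159.046, 6666.67 μs; sum = 8913.42 μs.
Propagation delays (d/s per hop): 38700, 19, 16.1798, 83.3333, 120000 μs; sum = 158819 μs.
Processing at 4 router(s): 4 × 2.1 ms = 8400 μs.
End-to-end = 176000 μs.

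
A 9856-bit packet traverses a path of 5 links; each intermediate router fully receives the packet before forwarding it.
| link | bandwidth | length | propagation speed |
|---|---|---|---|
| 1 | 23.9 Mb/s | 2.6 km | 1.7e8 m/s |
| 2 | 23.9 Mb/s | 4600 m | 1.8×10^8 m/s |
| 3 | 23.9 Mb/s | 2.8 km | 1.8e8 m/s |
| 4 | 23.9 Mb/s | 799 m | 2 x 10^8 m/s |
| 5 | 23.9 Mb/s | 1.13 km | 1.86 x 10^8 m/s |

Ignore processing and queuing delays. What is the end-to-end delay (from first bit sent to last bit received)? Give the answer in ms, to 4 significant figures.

Transmission delay per hop = L/R = 9856/23900000 = 0.412385 ms; 5 hops → 2.06192 ms.
Propagation delays (d/s per hop): 0.0152941, 0.0255556, 0.0155556, 0.003995, 0.00607527 ms; sum = 0.0664755 ms.
End-to-end = 2.128 ms.

2.128 ms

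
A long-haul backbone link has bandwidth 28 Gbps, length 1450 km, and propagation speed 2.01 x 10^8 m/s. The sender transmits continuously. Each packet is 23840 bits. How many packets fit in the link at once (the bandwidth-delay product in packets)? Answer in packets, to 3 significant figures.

Propagation delay = 1450000 / 2.01e+08 = 0.00721393 s.
BDP = R × t_prop = 28000000000 × 0.00721393 = 201990000 bits.
In packets of 23840 bits: 8470 packets.

8470 packets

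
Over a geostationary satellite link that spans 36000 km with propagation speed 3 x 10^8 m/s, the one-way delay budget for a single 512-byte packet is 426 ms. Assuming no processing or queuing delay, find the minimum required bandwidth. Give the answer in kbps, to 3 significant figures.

L = 4096 bits.
Propagation delay = 36000000 / 300000000 = 120 ms.
Transmission budget = 426 − 120 = 306 ms.
R ≥ L / t_tx = 4096 bits / 0.306 s = 13.4 kbps.

13.4 kbps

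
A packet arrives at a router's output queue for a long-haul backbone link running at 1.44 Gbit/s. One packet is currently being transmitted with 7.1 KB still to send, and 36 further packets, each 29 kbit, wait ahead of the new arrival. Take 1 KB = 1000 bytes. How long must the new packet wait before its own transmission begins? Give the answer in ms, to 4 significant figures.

0.7644 ms

Each queued packet: L/R = 29000/1440000000 = 0.0201389 ms.
36 queued → 0.725 ms.
Plus remaining 56800 bits of current packet: 0.0394444 ms.
Queuing delay = 0.7644 ms.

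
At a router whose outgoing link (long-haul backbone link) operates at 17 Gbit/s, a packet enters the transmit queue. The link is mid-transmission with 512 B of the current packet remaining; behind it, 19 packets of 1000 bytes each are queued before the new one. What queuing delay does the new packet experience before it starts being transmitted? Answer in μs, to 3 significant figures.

Each queued packet: L/R = 8000/17000000000 = 0.470588 μs.
19 queued → 8.94118 μs.
Plus remaining 4096 bits of current packet: 0.240941 μs.
Queuing delay = 9.18 μs.

9.18 μs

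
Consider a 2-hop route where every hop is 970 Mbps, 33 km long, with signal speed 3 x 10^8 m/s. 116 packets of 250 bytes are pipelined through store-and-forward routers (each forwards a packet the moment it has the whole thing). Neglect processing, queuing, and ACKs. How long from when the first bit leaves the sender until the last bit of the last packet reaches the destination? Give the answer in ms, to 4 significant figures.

0.4612 ms

Per-hop transmission t_tx = L/R = 2000/970000000 = 0.00206186 ms.
Per-hop propagation t_prop = 33000/300000000 = 0.11 ms.
Pipeline fill: first packet needs 2·t_tx to clear all hops; remaining 115 packets each add one t_tx.
Total = (2+116-1)·t_tx + 2·t_prop = 117·0.00206186 + 2·0.11 = 0.4612 ms.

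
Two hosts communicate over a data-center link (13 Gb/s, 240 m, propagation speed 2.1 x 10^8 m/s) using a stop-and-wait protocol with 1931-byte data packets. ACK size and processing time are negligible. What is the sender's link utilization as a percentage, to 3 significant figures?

34.2 %

t_tx = L/R = 15448/13000000000 = 1.18831e-06 s.
t_prop = 240/210000000 = 1.14286e-06 s; RTT = 2.28571e-06 s.
Cycle = t_tx + RTT = 3.47402e-06 s.
Utilization = t_tx / cycle = 1.18831e-06/3.47402e-06 = 34.2 %.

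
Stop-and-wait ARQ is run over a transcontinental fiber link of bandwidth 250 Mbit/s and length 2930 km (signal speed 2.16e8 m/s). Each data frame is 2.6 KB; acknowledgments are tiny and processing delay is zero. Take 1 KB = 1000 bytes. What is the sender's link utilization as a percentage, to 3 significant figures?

0.306 %

t_tx = L/R = 20800/250000000 = 8.32e-05 s.
t_prop = 2930000/216000000 = 0.0135648 s; RTT = 0.0271296 s.
Cycle = t_tx + RTT = 0.0272128 s.
Utilization = t_tx / cycle = 8.32e-05/0.0272128 = 0.306 %.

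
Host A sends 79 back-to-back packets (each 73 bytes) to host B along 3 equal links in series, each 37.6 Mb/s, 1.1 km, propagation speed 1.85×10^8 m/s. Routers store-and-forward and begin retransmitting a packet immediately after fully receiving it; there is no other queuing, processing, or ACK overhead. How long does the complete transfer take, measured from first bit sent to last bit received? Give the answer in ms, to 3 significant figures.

Per-hop transmission t_tx = L/R = 584/37600000 = 0.0155319 ms.
Per-hop propagation t_prop = 1100/185000000 = 0.00594595 ms.
Pipeline fill: first packet needs 3·t_tx to clear all hops; remaining 78 packets each add one t_tx.
Total = (3+79-1)·t_tx + 3·t_prop = 81·0.0155319 + 3·0.00594595 = 1.28 ms.

1.28 ms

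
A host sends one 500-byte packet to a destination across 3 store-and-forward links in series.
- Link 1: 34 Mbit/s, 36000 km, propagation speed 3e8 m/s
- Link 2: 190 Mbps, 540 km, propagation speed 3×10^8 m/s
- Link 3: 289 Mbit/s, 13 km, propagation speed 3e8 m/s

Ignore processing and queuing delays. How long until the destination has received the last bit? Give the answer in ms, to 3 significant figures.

122 ms

L = 500 × 8 = 4000 bits.
Transmission delays (L/R per hop): 0.117647, 0.0210526, 0.0138408 ms; sum = 0.152541 ms.
Propagation delays (d/s per hop): 120, 1.8, 0.0433333 ms; sum = 121.843 ms.
End-to-end = 122 ms.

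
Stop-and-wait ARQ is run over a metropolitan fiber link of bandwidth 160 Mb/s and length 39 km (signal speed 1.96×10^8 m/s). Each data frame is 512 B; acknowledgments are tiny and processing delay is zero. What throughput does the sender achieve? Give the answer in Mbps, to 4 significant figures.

t_tx = L/R = 4096/160000000 = 2.56e-05 s.
t_prop = 39000/196000000 = 0.00019898 s; RTT = 0.000397959 s.
Cycle = t_tx + RTT = 0.000423559 s.
Throughput = L / cycle = 4096 / 0.000423559 = 9.670 Mbps.

9.670 Mbps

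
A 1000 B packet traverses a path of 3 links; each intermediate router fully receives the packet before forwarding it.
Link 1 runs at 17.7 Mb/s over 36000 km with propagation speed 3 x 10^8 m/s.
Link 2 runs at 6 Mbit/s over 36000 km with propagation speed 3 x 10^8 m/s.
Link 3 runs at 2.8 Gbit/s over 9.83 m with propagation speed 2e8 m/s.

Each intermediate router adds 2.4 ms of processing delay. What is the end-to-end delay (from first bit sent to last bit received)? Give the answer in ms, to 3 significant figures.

L = 1000 × 8 = 8000 bits.
Transmission delays (L/R per hop): 0.451977, 1.33333, 0.00285714 ms; sum = 1.78817 ms.
Propagation delays (d/s per hop): 120, 120, 4.915e-05 ms; sum = 240 ms.
Processing at 2 router(s): 2 × 2.4 ms = 4.8 ms.
End-to-end = 247 ms.

247 ms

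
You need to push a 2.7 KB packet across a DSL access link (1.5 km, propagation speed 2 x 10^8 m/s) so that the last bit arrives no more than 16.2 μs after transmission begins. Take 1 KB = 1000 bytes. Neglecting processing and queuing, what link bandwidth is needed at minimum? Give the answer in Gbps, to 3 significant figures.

2.48 Gbps

L = 21600 bits.
Propagation delay = 1500 / 200000000 = 7.5 μs.
Transmission budget = 16.2 − 7.5 = 8.7 μs.
R ≥ L / t_tx = 21600 bits / 8.7e-06 s = 2.48 Gbps.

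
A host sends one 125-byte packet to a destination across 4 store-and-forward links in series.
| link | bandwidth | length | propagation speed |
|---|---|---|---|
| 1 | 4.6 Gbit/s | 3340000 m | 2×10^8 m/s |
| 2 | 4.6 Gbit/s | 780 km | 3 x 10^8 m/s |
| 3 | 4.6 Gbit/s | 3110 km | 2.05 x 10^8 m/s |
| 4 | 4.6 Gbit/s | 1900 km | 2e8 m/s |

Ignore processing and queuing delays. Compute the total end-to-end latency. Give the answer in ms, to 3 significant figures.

44.0 ms

L = 125 × 8 = 1000 bits.
Transmission delay per hop = L/R = 1000/4600000000 = 0.000217391 ms; 4 hops → 0.000869565 ms.
Propagation delays (d/s per hop): 16.7, 2.6, 15.1707, 9.5 ms; sum = 43.9707 ms.
End-to-end = 44.0 ms.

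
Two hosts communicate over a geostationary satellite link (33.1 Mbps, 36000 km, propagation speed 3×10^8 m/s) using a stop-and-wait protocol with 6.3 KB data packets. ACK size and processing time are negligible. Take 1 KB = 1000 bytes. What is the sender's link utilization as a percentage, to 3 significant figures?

0.630 %

t_tx = L/R = 50400/33100000 = 0.00152266 s.
t_prop = 36000000/300000000 = 0.12 s; RTT = 0.24 s.
Cycle = t_tx + RTT = 0.241523 s.
Utilization = t_tx / cycle = 0.00152266/0.241523 = 0.630 %.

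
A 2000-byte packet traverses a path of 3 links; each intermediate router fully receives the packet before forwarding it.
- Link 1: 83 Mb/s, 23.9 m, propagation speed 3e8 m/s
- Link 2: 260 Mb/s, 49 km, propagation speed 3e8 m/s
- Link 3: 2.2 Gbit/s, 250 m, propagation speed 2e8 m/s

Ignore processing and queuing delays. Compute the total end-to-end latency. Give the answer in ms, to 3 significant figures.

L = 2000 × 8 = 16000 bits.
Transmission delays (L/R per hop): 0.192771, 0.0615385, 0.00727273 ms; sum = 0.261582 ms.
Propagation delays (d/s per hop): 7.96667e-05, 0.163333, 0.00125 ms; sum = 0.164663 ms.
End-to-end = 0.426 ms.

0.426 ms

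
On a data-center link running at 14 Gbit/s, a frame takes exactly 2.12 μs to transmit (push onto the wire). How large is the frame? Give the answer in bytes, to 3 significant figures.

3710 bytes

L = R × t_tx = 14000000000 b/s × 2.12e-06 s = 29680 bits.
In bytes: 29680 / 8 = 3710 bytes.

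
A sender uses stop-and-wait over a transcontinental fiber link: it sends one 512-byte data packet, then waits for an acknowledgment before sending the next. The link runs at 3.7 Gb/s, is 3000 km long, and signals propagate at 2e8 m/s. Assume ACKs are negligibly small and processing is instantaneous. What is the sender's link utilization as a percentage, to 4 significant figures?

0.003690 %

t_tx = L/R = 4096/3700000000 = 1.10703e-06 s.
t_prop = 3000000/200000000 = 0.015 s; RTT = 0.03 s.
Cycle = t_tx + RTT = 0.0300011 s.
Utilization = t_tx / cycle = 1.10703e-06/0.0300011 = 0.003690 %.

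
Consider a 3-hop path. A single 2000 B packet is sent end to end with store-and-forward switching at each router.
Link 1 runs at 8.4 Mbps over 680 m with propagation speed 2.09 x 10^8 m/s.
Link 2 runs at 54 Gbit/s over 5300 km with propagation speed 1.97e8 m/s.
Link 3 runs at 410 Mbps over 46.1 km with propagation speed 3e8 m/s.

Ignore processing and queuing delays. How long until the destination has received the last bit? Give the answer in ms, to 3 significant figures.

29.0 ms

L = 2000 × 8 = 16000 bits.
Transmission delays (L/R per hop): 1.90476, 0.000296296, 0.0390244 ms; sum = 1.94408 ms.
Propagation delays (d/s per hop): 0.00325359, 26.9036, 0.153667 ms; sum = 27.0605 ms.
End-to-end = 29.0 ms.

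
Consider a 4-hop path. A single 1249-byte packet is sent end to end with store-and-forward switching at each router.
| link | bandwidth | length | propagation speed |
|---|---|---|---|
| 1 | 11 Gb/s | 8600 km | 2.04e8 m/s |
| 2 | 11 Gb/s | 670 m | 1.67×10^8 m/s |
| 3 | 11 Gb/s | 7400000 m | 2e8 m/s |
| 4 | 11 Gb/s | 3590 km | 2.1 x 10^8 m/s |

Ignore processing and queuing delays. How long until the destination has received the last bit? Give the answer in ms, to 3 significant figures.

96.3 ms

L = 1249 × 8 = 9992 bits.
Transmission delay per hop = L/R = 9992/11000000000 = 0.000908364 ms; 4 hops → 0.00363345 ms.
Propagation delays (d/s per hop): 42.1569, 0.00401198, 37, 17.0952 ms; sum = 96.2561 ms.
End-to-end = 96.3 ms.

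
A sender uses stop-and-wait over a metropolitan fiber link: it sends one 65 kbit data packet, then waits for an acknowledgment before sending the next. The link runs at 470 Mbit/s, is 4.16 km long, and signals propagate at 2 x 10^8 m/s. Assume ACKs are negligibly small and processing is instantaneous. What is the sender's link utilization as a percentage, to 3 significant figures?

t_tx = L/R = 65000/470000000 = 0.000138298 s.
t_prop = 4160/200000000 = 2.08e-05 s; RTT = 4.16e-05 s.
Cycle = t_tx + RTT = 0.000179898 s.
Utilization = t_tx / cycle = 0.000138298/0.000179898 = 76.9 %.

76.9 %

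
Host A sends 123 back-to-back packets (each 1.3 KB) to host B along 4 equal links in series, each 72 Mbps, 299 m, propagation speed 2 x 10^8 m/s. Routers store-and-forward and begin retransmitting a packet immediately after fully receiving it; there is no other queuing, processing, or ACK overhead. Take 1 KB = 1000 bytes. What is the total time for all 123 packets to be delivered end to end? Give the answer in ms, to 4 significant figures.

18.21 ms

Per-hop transmission t_tx = L/R = 10400/72000000 = 0.144444 ms.
Per-hop propagation t_prop = 299/200000000 = 0.001495 ms.
Pipeline fill: first packet needs 4·t_tx to clear all hops; remaining 122 packets each add one t_tx.
Total = (4+123-1)·t_tx + 4·t_prop = 126·0.144444 + 4·0.001495 = 18.21 ms.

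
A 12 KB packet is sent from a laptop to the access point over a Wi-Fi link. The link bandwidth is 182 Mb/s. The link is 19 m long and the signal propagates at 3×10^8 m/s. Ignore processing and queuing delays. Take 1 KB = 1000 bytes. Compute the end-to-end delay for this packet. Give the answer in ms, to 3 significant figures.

0.528 ms

L = 96000 bits.
Transmission delay = L/R = 96000 / 182000000 = 0.527473 ms.
Propagation delay = d/s = 19 m / 300000000 m/s = 6.33333e-05 ms.
Total = 0.528 ms.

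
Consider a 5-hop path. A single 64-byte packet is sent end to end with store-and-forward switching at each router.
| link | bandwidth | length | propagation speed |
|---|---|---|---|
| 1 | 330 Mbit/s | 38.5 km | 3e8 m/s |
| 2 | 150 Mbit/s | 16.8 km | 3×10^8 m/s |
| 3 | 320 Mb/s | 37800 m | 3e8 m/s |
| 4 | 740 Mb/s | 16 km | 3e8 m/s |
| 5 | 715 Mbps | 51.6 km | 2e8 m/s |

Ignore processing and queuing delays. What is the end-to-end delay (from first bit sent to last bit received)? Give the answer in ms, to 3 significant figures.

0.630 ms

L = 64 × 8 = 512 bits.
Transmission delays (L/R per hop): 0.00155152, 0.00341333, 0.0016, 0.000691892, 0.000716084 ms; sum = 0.00797282 ms.
Propagation delays (d/s per hop): 0.128333, 0.056, 0.126, 0.0533333, 0.258 ms; sum = 0.621667 ms.
End-to-end = 0.630 ms.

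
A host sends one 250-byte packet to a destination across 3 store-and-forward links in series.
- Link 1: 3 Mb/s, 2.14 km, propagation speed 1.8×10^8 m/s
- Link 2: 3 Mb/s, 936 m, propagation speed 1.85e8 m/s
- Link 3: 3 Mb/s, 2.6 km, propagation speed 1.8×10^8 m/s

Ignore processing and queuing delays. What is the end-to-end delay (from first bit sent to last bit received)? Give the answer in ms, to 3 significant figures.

2.03 ms

L = 250 × 8 = 2000 bits.
Transmission delay per hop = L/R = 2000/3000000 = 0.666667 ms; 3 hops → 2 ms.
Propagation delays (d/s per hop): 0.0118889, 0.00505946, 0.0144444 ms; sum = 0.0313928 ms.
End-to-end = 2.03 ms.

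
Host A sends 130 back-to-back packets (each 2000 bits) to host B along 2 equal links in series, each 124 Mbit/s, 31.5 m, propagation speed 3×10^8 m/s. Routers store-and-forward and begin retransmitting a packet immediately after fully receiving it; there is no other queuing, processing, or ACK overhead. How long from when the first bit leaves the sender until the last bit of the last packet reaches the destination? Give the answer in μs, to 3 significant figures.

2110 μs

Per-hop transmission t_tx = L/R = 2000/124000000 = 16.129 μs.
Per-hop propagation t_prop = 31.5/300000000 = 0.105 μs.
Pipeline fill: first packet needs 2·t_tx to clear all hops; remaining 129 packets each add one t_tx.
Total = (2+130-1)·t_tx + 2·t_prop = 131·16.129 + 2·0.105 = 2110 μs.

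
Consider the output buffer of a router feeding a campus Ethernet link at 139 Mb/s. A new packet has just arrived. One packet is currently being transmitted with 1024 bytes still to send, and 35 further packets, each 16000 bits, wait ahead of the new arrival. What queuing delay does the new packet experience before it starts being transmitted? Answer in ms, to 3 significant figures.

4.09 ms

Each queued packet: L/R = 16000/139000000 = 0.115108 ms.
35 queued → 4.02878 ms.
Plus remaining 8192 bits of current packet: 0.0589353 ms.
Queuing delay = 4.09 ms.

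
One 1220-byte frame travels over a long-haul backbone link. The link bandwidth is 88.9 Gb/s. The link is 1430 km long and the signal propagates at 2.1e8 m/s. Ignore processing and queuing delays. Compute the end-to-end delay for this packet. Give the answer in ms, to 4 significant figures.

L = 1220 × 8 = 9760 bits.
Transmission delay = L/R = 9760 / 88900000000 = 0.000109786 ms.
Propagation delay = d/s = 1430000 m / 210000000 m/s = 6.80952 ms.
Total = 6.810 ms.

6.810 ms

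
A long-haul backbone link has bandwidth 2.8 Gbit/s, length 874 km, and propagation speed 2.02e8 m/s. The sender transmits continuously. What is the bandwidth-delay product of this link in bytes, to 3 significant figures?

1510000 bytes

Propagation delay = 874000 / 202000000 = 0.00432673 s.
BDP = R × t_prop = 2800000000 × 0.00432673 = 12114900 bits.
In bytes: 12114900/8 = 1510000 bytes.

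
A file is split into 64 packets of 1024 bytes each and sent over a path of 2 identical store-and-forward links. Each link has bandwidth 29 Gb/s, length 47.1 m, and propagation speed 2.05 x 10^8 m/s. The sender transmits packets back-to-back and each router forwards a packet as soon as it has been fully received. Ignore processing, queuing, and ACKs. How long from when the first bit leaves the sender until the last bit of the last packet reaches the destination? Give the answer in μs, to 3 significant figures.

Per-hop transmission t_tx = L/R = 8192/29000000000 = 0.282483 μs.
Per-hop propagation t_prop = 47.1/2.05e+08 = 0.229756 μs.
Pipeline fill: first packet needs 2·t_tx to clear all hops; remaining 63 packets each add one t_tx.
Total = (2+64-1)·t_tx + 2·t_prop = 65·0.282483 + 2·0.229756 = 18.8 μs.

18.8 μs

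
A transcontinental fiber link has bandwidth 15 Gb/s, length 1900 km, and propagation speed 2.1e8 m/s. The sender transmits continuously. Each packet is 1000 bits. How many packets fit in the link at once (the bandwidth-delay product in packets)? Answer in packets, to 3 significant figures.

Propagation delay = 1900000 / 210000000 = 0.00904762 s.
BDP = R × t_prop = 15000000000 × 0.00904762 = 135714000 bits.
In packets of 1000 bits: 136000 packets.

136000 packets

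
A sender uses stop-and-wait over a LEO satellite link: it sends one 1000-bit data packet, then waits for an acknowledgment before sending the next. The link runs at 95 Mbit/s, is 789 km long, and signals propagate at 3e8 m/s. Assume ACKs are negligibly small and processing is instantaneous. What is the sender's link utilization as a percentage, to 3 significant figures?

t_tx = L/R = 1000/95000000 = 1.05263e-05 s.
t_prop = 789000/300000000 = 0.00263 s; RTT = 0.00526 s.
Cycle = t_tx + RTT = 0.00527053 s.
Utilization = t_tx / cycle = 1.05263e-05/0.00527053 = 0.200 %.

0.200 %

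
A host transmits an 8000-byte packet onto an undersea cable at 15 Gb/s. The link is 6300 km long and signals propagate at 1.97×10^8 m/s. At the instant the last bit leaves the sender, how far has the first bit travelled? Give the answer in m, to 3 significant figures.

t_tx = L/R = 64000/15000000000 = 4.26667e-06 s.
Distance = s × t_tx = 197000000 × 4.26667e-06 = 841 m.

841 m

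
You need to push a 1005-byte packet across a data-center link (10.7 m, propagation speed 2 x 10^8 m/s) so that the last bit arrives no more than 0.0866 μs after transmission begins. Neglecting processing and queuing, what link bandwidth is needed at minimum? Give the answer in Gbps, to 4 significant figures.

242.9 Gbps

L = 8040 bits.
Propagation delay = 10.7 / 200000000 = 0.0535 μs.
Transmission budget = 0.0866 − 0.0535 = 0.0331 μs.
R ≥ L / t_tx = 8040 bits / 3.31e-08 s = 242.9 Gbps.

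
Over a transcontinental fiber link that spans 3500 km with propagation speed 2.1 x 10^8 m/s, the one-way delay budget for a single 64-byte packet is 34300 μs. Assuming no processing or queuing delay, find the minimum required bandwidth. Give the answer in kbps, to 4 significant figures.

L = 512 bits.
Propagation delay = 3500000 / 210000000 = 16666.7 μs.
Transmission budget = 34300 − 16666.7 = 17633.3 μs.
R ≥ L / t_tx = 512 bits / 0.0176333 s = 29.04 kbps.

29.04 kbps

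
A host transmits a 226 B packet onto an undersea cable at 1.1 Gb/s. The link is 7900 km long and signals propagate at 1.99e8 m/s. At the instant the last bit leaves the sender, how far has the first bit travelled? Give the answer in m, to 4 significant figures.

t_tx = L/R = 1808/1100000000 = 1.64364e-06 s.
Distance = s × t_tx = 199000000 × 1.64364e-06 = 327.1 m.

327.1 m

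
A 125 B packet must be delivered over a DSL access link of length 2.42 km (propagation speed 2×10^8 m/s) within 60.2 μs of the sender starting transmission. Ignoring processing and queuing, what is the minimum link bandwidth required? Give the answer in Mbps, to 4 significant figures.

20.79 Mbps

L = 1000 bits.
Propagation delay = 2420 / 200000000 = 12.1 μs.
Transmission budget = 60.2 − 12.1 = 48.1 μs.
R ≥ L / t_tx = 1000 bits / 4.81e-05 s = 20.79 Mbps.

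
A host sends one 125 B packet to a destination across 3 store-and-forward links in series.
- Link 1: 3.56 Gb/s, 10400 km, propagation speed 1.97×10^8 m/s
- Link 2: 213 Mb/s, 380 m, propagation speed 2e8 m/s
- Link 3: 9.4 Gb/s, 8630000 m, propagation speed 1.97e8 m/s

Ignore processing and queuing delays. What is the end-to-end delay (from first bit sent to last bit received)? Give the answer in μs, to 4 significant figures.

96610 μs

L = 125 × 8 = 1000 bits.
Transmission delays (L/R per hop): 0.280899, 4.69484, 0.106383 μs; sum = 5.08212 μs.
Propagation delays (d/s per hop): 52791.9, 1.9, 43807.1 μs; sum = 96600.9 μs.
End-to-end = 96610 μs.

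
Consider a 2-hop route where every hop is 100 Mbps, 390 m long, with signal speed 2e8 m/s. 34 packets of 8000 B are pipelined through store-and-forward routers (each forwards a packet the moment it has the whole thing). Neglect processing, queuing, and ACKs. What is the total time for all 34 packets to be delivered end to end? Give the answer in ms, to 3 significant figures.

22.4 ms

Per-hop transmission t_tx = L/R = 64000/100000000 = 0.64 ms.
Per-hop propagation t_prop = 390/200000000 = 0.00195 ms.
Pipeline fill: first packet needs 2·t_tx to clear all hops; remaining 33 packets each add one t_tx.
Total = (2+34-1)·t_tx + 2·t_prop = 35·0.64 + 2·0.00195 = 22.4 ms.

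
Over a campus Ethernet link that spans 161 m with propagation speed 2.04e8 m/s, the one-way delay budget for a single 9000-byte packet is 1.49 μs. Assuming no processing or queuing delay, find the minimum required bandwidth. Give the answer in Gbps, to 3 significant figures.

103 Gbps

L = 72000 bits.
Propagation delay = 161 / 204000000 = 0.789216 μs.
Transmission budget = 1.49 − 0.789216 = 0.700784 μs.
R ≥ L / t_tx = 72000 bits / 7.00784e-07 s = 103 Gbps.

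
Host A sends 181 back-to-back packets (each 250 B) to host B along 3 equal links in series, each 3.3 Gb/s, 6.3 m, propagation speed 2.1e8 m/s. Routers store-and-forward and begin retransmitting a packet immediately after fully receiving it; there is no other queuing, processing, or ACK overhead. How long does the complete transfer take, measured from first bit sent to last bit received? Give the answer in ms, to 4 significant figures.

0.1110 ms

Per-hop transmission t_tx = L/R = 2000/3300000000 = 0.000606061 ms.
Per-hop propagation t_prop = 6.3/210000000 = 3e-05 ms.
Pipeline fill: first packet needs 3·t_tx to clear all hops; remaining 180 packets each add one t_tx.
Total = (3+181-1)·t_tx + 3·t_prop = 183·0.000606061 + 3·3e-05 = 0.1110 ms.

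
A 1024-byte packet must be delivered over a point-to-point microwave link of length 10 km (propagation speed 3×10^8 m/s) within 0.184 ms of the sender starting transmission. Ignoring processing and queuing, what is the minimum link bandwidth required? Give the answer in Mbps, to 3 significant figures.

54.4 Mbps

L = 8192 bits.
Propagation delay = 10000 / 300000000 = 0.0333333 ms.
Transmission budget = 0.184 − 0.0333333 = 0.150667 ms.
R ≥ L / t_tx = 8192 bits / 0.000150667 s = 54.4 Mbps.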